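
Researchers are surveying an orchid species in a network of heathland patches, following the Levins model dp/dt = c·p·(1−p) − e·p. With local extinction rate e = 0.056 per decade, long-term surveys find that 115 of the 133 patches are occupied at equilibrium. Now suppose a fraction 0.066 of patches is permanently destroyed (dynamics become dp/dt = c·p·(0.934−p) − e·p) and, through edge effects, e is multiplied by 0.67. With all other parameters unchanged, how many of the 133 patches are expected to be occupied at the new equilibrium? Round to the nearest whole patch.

112

Observed p* = 115/133 = 0.86466.
Balance c(1−p*) = e gives c = e/(1 − 0.86466) = 0.056/0.13534 = 0.41377.
New p* = 0.934 − e/c = 0.934 − 0.03752/0.41377 = 0.84332.
Expected occupied = 133 × 0.84332 = 112.16 ≈ 112.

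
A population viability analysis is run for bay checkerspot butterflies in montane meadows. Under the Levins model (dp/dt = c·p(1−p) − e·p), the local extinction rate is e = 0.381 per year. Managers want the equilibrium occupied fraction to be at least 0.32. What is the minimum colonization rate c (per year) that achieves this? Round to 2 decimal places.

0.56

p* = 1 − e/c ≥ 0.32 requires e/c ≤ 0.6800, i.e. c ≥ e/0.6800.
c_min = 0.381/0.6800 = 0.5603.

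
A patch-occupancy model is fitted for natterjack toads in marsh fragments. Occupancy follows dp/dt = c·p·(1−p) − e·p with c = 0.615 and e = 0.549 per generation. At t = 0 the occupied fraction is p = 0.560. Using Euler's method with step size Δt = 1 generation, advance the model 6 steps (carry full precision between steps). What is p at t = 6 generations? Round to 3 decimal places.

0.213

Update rule: p ← p + [c·p·(1−p) − e·p]·Δt with Δt = 1.
  1  |  dp/dt·Δt = -0.155904  |  p_1 = 0.404096
  2  |  dp/dt·Δt = -0.073755  |  p_2 = 0.330341
  3  |  dp/dt·Δt = -0.045309  |  p_3 = 0.285031
  4  |  dp/dt·Δt = -0.031152  |  p_4 = 0.253879
  5  |  dp/dt·Δt = -0.022884  |  p_5 = 0.230996
  6  |  dp/dt·Δt = -0.017570  |  p_6 = 0.213425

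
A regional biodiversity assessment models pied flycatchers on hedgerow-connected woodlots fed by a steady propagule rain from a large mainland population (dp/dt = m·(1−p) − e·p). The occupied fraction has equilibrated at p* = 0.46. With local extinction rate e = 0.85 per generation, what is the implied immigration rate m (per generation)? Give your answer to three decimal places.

At equilibrium m(1−p*) = e·p*, so m = e·p*/(1−p*).
m = 0.85 × 0.46 / 0.5400 = 0.3910/0.5400 = 0.7241.

0.724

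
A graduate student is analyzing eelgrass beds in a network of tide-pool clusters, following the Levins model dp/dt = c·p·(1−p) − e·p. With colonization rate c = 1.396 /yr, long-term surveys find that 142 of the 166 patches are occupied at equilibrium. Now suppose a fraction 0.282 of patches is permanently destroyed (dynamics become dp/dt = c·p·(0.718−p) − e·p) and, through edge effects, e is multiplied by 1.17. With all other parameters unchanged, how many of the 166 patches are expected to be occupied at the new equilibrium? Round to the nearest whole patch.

91

Observed p* = 142/166 = 0.85542.
Balance c(1−p*) = e gives e = 1.396×(1 − 0.85542) = 0.20183.
New p* = 0.718 − e/c = 0.718 − 0.23614/1.39600 = 0.54885.
Expected occupied = 166 × 0.54885 = 91.11 ≈ 91.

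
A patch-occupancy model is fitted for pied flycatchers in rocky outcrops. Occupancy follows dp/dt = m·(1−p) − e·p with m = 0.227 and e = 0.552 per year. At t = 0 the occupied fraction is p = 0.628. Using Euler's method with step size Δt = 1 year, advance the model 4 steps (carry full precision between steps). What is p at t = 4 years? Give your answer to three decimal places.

0.292

Update rule: p ← p + [m·(1−p) − e·p]·Δt with Δt = 1.
  1  |  dp/dt·Δt = -0.262212  |  p_1 = 0.365788
  2  |  dp/dt·Δt = -0.057949  |  p_2 = 0.307839
  3  |  dp/dt·Δt = -0.012807  |  p_3 = 0.295032
  4  |  dp/dt·Δt = -0.002830  |  p_4 = 0.292202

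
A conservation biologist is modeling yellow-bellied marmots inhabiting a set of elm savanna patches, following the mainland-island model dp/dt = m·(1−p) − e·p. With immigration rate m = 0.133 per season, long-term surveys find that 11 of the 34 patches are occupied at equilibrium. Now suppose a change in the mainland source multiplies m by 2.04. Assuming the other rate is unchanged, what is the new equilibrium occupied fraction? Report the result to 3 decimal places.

0.494

Observed p* = 11/34 = 0.32353.
Balance m(1−p*) = e·p* gives e = m(1−p*)/p* = 0.133×0.67647/0.32353 = 0.27809.
New p* = m/(m+e) = 0.27132/(0.27132+0.27809) = 0.49384.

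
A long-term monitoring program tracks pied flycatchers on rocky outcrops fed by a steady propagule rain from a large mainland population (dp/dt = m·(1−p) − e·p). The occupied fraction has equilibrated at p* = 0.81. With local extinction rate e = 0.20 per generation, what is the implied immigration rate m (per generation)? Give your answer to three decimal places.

At equilibrium m(1−p*) = e·p*, so m = e·p*/(1−p*).
m = 0.20 × 0.81 / 0.1900 = 0.1620/0.1900 = 0.8526.

0.853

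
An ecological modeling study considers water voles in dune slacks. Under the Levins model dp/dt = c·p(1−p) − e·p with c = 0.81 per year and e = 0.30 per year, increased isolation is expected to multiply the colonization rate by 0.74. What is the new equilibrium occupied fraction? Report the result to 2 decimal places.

0.50

Before: p* = 1 − 0.30/0.81 = 0.6296.
After the change, c = 0.5994, e = 0.3, so p* = 1 − 0.3/0.5994 = 0.4995.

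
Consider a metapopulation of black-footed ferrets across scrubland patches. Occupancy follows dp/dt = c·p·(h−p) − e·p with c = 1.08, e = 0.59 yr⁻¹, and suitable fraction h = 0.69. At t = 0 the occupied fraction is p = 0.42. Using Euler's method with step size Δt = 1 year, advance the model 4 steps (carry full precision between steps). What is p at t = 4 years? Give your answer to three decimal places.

Update rule: p ← p + [c·p·(h−p) − e·p]·Δt with Δt = 1.
step 1: Δp = -0.12533, p = 0.29467
step 2: Δp = -0.04805, p = 0.24663
step 3: Δp = -0.02741, p = 0.21921
step 4: Δp = -0.01788, p = 0.20134

0.201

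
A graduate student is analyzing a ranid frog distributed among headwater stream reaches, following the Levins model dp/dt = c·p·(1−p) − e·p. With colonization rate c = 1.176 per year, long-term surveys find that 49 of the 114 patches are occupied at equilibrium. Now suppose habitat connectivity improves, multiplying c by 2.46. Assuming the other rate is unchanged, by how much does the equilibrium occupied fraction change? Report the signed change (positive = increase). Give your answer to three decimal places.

Observed p* = 49/114 = 0.42982.
Balance c(1−p*) = e gives e = 1.176×(1 − 0.42982) = 0.67053.
New p* = 1 − e/c = 1 − 0.67053/2.89296 = 0.76822.
Δp* = 0.76822 − 0.42982 = +0.33840.

0.338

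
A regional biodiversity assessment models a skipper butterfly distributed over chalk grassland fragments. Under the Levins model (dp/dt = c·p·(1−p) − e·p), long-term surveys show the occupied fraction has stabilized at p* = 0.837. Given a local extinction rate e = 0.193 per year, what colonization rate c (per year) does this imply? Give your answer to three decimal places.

1.184

At equilibrium c(1−p*) = e, so c = e/(1−p*).
c = 0.193/(1 − 0.837) = 0.193/0.1630 = 1.1840.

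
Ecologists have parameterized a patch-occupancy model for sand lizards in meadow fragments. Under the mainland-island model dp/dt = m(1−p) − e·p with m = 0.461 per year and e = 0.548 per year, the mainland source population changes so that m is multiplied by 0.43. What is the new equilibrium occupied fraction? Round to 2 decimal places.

Before: p* = 0.461/(0.461+0.548) = 0.4569.
After: m = 0.19823, e = 0.548; p* = 0.19823/0.7462 = 0.2656.

0.27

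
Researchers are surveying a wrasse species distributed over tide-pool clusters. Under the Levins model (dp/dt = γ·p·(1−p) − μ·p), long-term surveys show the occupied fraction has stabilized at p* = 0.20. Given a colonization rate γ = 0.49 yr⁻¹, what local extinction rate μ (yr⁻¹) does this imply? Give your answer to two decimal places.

0.39

At equilibrium γ(1−p*) = μ.
μ = 0.49 × (1 − 0.20) = 0.49 × 0.8000 = 0.3920.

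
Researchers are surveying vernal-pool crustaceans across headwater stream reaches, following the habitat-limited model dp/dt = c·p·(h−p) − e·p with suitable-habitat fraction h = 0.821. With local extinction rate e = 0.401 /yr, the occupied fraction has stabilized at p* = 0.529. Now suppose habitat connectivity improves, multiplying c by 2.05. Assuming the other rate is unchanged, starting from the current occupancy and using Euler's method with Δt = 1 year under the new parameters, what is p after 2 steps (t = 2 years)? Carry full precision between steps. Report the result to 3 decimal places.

0.597

Balance c(h−p*) = e gives c = e/(0.821 − 0.52900) = 0.401/0.29200 = 1.37329.
Starting from p₀ = 0.52900; update p ← p + (dp/dt)·Δt with the new parameters.
step 1: Δp = +0.22274, p = 0.75174
step 2: Δp = -0.15486, p = 0.59688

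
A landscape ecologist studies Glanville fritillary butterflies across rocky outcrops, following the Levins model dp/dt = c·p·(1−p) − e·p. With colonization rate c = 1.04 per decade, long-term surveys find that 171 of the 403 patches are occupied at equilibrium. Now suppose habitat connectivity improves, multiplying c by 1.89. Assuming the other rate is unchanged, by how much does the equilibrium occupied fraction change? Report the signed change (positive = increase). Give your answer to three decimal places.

Observed p* = 171/403 = 0.42432.
Balance c(1−p*) = e gives e = 1.04×(1 − 0.42432) = 0.59871.
New p* = 1 − e/c = 1 − 0.59871/1.96560 = 0.69541.
Δp* = 0.69541 − 0.42432 = +0.27109.

0.271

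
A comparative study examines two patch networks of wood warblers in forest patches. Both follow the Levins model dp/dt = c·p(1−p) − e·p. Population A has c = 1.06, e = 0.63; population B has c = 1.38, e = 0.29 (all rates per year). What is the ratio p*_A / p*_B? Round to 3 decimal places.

0.514

A: p*_A = 1 − 0.63/1.06 = 0.4057.
B: p*_B = 1 − 0.29/1.38 = 0.7899.
p*_A / p*_B = 0.4057/0.7899 = 0.5136.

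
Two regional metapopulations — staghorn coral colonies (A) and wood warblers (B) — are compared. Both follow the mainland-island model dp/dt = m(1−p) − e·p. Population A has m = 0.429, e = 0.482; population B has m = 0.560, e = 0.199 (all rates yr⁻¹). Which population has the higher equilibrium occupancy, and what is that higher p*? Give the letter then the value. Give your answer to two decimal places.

A: p*_A = m/(m+e) = 0.429/0.9110 = 0.4709.
B: p*_B = 0.560/0.7590 = 0.7378.
B is higher at 0.7378.

B, 0.74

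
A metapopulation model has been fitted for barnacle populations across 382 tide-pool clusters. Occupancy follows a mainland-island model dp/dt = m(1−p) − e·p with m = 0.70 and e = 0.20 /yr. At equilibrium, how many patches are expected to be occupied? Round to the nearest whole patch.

p* = m/(m+e) = 0.70/0.9000 = 0.7778.
Expected occupied patches = N × p* = 382 × 0.7778 = 297.11 ≈ 297.

297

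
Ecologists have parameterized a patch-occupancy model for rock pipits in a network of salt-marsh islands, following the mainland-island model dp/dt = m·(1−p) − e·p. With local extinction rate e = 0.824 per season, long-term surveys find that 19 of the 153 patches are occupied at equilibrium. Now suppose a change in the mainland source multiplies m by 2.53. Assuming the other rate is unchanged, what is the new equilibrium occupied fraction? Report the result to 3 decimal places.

0.264

Observed p* = 19/153 = 0.12418.
Balance m(1−p*) = e·p* gives m = e·p*/(1−p*) = 0.824×0.12418/0.87582 = 0.11683.
New p* = m/(m+e) = 0.29558/(0.29558+0.82400) = 0.26401.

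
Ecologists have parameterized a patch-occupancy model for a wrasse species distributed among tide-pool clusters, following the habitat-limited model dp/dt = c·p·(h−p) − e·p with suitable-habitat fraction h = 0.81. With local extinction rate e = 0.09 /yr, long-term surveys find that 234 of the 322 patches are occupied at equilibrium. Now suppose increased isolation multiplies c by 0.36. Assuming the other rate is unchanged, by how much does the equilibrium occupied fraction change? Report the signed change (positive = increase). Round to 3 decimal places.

-0.148

Observed p* = 234/322 = 0.72671.
Balance c(h−p*) = e gives c = e/(0.81 − 0.72671) = 0.09/0.08329 = 1.08056.
New p* = 0.81 − e/c = 0.81 − 0.09000/0.38900 = 0.57864.
Δp* = 0.57864 − 0.72671 = -0.14807.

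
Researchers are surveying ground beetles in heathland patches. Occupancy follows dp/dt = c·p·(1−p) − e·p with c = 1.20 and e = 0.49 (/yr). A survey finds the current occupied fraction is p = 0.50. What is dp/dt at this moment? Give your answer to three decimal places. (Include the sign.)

0.055

Colonization term: c·p·(1−p) = 1.20×0.50×0.5000 = 0.30000.
Extinction term: e·p = 0.24500.
dp/dt = 0.30000 − 0.24500 = 0.05500.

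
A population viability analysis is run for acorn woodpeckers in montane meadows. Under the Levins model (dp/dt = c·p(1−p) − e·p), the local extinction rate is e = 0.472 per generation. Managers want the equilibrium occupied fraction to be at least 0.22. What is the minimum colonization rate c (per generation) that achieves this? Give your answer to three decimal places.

0.605

p* = 1 − e/c ≥ 0.22 requires e/c ≤ 0.7800, i.e. c ≥ e/0.7800.
c_min = 0.472/0.7800 = 0.6051.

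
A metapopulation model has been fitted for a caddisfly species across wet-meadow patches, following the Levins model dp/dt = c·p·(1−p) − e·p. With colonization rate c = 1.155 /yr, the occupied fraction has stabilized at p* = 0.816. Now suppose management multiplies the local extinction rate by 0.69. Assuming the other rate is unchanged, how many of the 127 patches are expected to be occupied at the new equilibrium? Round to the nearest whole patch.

111

Balance c(1−p*) = e gives e = 1.155×(1 − 0.81600) = 0.21252.
New p* = 1 − e/c = 1 − 0.14664/1.15500 = 0.87304.
Expected occupied = 127 × 0.87304 = 110.88 ≈ 111.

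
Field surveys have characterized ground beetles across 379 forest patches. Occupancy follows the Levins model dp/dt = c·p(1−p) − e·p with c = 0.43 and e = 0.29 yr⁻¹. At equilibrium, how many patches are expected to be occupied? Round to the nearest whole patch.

p* = 1 − e/c = 1 − 0.29/0.43 = 0.3256.
Expected occupied patches = N × p* = 379 × 0.3256 = 123.40 ≈ 123.

123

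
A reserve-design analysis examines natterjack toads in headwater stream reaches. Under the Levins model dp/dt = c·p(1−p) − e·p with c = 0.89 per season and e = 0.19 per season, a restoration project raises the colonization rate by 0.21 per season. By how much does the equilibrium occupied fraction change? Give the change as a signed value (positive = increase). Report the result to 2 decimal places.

0.04

Before: p* = 1 − 0.19/0.89 = 0.7865.
After the change, c = 1.1, e = 0.19, so p* = 1 − 0.19/1.1 = 0.8273.
Δp* = 0.8273 − 0.7865 = +0.0408.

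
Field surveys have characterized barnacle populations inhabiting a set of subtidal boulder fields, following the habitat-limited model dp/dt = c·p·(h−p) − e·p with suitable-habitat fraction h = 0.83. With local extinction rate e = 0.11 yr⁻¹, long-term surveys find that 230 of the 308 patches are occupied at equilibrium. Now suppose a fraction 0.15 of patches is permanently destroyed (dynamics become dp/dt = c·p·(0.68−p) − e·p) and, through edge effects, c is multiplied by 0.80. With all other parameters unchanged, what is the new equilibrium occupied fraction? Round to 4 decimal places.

Observed p* = 230/308 = 0.74675.
Balance c(h−p*) = e gives c = e/(0.83 − 0.74675) = 0.11/0.08325 = 1.32132.
New p* = 0.68 − e/c = 0.68 − 0.11000/1.05706 = 0.57594.

0.5759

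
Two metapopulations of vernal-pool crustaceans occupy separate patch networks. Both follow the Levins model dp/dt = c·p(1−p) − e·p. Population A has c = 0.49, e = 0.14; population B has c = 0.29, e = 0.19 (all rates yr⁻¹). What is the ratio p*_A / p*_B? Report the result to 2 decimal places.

A: p*_A = 1 − 0.14/0.49 = 0.7143.
B: p*_B = 1 − 0.19/0.29 = 0.3448.
p*_A / p*_B = 0.7143/0.3448 = 2.0714.

2.07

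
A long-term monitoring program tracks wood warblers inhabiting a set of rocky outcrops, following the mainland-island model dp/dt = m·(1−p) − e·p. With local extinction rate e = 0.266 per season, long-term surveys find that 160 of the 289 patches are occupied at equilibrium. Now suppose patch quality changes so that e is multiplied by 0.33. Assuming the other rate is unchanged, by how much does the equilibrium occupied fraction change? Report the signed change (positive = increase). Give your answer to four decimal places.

0.2362

Observed p* = 160/289 = 0.55363.
Balance m(1−p*) = e·p* gives m = e·p*/(1−p*) = 0.266×0.55363/0.44637 = 0.32992.
New p* = m/(m+e) = 0.32992/(0.32992+0.08778) = 0.78985.
Δp* = 0.78985 − 0.55363 = +0.23622.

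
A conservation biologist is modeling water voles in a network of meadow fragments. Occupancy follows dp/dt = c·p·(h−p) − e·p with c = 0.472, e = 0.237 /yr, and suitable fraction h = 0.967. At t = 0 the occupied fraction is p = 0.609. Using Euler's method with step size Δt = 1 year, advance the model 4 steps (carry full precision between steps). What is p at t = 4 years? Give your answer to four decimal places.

0.5071

Update rule: p ← p + [c·p·(h−p) − e·p]·Δt with Δt = 1.
  1  |  dp/dt·Δt = -0.041427  |  p_1 = 0.567573
  2  |  dp/dt·Δt = -0.027511  |  p_2 = 0.540063
  3  |  dp/dt·Δt = -0.019164  |  p_3 = 0.520898
  4  |  dp/dt·Δt = -0.013773  |  p_4 = 0.507126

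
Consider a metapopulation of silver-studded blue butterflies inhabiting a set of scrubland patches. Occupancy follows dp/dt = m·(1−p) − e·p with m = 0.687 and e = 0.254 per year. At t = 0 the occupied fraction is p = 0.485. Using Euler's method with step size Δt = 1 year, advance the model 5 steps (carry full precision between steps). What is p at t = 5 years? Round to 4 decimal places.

0.7301

Update rule: p ← p + [m·(1−p) − e·p]·Δt with Δt = 1.
  1  |  dp/dt·Δt = +0.230615  |  p_1 = 0.715615
  2  |  dp/dt·Δt = +0.013606  |  p_2 = 0.729221
  3  |  dp/dt·Δt = +0.000803  |  p_3 = 0.730024
  4  |  dp/dt·Δt = +0.000047  |  p_4 = 0.730071
  5  |  dp/dt·Δt = +0.000003  |  p_5 = 0.730074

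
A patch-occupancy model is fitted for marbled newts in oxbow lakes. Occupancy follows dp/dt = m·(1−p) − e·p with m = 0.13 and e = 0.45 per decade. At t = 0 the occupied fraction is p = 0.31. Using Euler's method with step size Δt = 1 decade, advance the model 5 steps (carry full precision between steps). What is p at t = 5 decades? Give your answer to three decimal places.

0.225

Update rule: p ← p + [m·(1−p) − e·p]·Δt with Δt = 1.
step 1: Δp = -0.04980, p = 0.26020
step 2: Δp = -0.02092, p = 0.23928
step 3: Δp = -0.00878, p = 0.23050
step 4: Δp = -0.00369, p = 0.22681
step 5: Δp = -0.00155, p = 0.22526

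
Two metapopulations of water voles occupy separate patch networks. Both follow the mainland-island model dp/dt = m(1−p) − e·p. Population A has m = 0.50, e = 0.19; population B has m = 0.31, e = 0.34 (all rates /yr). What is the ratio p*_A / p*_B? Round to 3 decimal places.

1.519

A: p*_A = m/(m+e) = 0.50/0.6900 = 0.7246.
B: p*_B = 0.31/0.6500 = 0.4769.
p*_A / p*_B = 0.7246/0.4769 = 1.5194.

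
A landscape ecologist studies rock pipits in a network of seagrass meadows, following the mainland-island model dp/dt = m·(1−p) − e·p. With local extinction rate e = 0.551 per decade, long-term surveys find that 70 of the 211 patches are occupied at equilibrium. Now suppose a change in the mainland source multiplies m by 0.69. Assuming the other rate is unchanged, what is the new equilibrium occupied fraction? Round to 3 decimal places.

0.255

Observed p* = 70/211 = 0.33175.
Balance m(1−p*) = e·p* gives m = e·p*/(1−p*) = 0.551×0.33175/0.66825 = 0.27354.
New p* = m/(m+e) = 0.18874/(0.18874+0.55100) = 0.25514.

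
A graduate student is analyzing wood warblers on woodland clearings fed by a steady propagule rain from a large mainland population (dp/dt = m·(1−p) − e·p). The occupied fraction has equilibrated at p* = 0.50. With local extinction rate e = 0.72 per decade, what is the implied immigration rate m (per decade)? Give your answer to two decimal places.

0.72

At equilibrium m(1−p*) = e·p*, so m = e·p*/(1−p*).
m = 0.72 × 0.50 / 0.5000 = 0.3600/0.5000 = 0.7200.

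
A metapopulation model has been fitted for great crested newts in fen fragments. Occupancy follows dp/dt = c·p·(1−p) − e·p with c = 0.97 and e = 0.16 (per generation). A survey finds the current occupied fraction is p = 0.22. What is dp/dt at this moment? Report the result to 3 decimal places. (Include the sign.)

Colonization term: c·p·(1−p) = 0.97×0.22×0.7800 = 0.16645.
Extinction term: e·p = 0.03520.
dp/dt = 0.16645 − 0.03520 = 0.13125.

0.131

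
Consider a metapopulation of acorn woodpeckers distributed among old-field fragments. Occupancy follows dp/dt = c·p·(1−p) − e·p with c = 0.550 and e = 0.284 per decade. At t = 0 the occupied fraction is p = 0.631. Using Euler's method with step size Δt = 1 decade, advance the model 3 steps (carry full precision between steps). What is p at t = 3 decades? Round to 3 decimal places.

0.529

Update rule: p ← p + [c·p·(1−p) − e·p]·Δt with Δt = 1.
step 1: Δp = -0.05114, p = 0.57986
step 2: Δp = -0.03069, p = 0.54917
step 3: Δp = -0.01979, p = 0.52938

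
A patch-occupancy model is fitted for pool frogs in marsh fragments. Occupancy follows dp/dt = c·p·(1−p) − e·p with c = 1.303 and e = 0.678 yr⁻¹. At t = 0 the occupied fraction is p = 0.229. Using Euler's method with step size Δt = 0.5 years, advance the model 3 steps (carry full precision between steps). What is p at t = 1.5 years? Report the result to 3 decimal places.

0.338

Update rule: p ← p + [c·p·(1−p) − e·p]·Δt with Δt = 0.5.
  1  |  dp/dt·Δt = +0.037397  |  p_1 = 0.266397
  2  |  dp/dt·Δt = +0.037014  |  p_2 = 0.303411
  3  |  dp/dt·Δt = +0.034840  |  p_3 = 0.338251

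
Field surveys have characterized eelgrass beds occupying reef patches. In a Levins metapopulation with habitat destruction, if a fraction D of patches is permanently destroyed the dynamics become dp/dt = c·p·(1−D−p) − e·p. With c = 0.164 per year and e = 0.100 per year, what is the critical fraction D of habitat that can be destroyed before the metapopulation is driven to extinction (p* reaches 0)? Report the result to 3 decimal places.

The nontrivial equilibrium is p* = (1−D) − e/c; extinction occurs when this hits zero.
So D_crit = 1 − e/c = 1 − 0.100/0.164 = 1 − 0.6098 = 0.3902.
Note this equals the original equilibrium occupancy — the Levins extinction-debt result.

0.390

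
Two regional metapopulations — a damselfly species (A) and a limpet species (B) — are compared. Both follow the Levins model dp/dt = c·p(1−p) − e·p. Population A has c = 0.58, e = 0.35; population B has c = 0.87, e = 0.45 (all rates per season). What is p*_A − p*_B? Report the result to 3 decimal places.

-0.086

A: p*_A = 1 − 0.35/0.58 = 0.3966.
B: p*_B = 1 − 0.45/0.87 = 0.4828.
p*_A − p*_B = 0.3966 − 0.4828 = -0.0862.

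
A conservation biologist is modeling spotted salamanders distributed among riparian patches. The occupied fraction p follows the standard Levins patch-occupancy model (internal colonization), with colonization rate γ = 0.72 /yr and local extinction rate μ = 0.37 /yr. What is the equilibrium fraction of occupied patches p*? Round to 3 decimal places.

0.486

Setting dp/dt = 0 and dividing through by p* gives γ·(1−p*) = μ.
So p* = 1 − μ/γ = 1 − 0.37/0.72 = 1 − 0.5139 = 0.4861.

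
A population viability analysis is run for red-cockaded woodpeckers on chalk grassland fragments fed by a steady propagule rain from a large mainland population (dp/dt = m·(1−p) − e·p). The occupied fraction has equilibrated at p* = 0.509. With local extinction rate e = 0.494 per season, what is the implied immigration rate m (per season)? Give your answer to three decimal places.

At equilibrium m(1−p*) = e·p*, so m = e·p*/(1−p*).
m = 0.494 × 0.509 / 0.4910 = 0.2514/0.4910 = 0.5121.

0.512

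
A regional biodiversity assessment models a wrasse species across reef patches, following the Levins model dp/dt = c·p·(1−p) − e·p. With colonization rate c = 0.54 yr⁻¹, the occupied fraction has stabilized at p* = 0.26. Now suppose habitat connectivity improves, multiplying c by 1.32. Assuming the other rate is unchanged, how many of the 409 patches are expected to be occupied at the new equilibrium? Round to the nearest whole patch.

180

Balance c(1−p*) = e gives e = 0.54×(1 − 0.26000) = 0.39960.
New p* = 1 − e/c = 1 − 0.39960/0.71280 = 0.43939.
Expected occupied = 409 × 0.43939 = 179.71 ≈ 180.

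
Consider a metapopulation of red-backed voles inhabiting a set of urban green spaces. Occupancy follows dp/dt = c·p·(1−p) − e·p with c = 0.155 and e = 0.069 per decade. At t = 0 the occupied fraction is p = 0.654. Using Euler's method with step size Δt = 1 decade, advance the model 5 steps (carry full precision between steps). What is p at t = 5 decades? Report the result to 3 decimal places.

Update rule: p ← p + [c·p·(1−p) − e·p]·Δt with Δt = 1.
p: 0.65400 → 0.64395  (Δp = -0.01005)
p: 0.64395 → 0.63505  (Δp = -0.00889)
p: 0.63505 → 0.62716  (Δp = -0.00790)
p: 0.62716 → 0.62013  (Δp = -0.00703)
p: 0.62013 → 0.61385  (Δp = -0.00628)

0.614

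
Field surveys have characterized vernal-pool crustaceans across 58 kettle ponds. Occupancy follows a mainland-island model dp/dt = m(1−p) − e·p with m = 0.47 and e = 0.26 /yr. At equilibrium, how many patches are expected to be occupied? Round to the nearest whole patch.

37

p* = m/(m+e) = 0.47/0.7300 = 0.6438.
Expected occupied patches = N × p* = 58 × 0.6438 = 37.34 ≈ 37.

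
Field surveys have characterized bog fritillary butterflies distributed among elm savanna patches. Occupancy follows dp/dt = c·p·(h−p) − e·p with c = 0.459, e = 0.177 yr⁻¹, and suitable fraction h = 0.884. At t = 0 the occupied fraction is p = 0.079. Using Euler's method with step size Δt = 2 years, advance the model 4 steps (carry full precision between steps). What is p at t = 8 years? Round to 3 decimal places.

Update rule: p ← p + [c·p·(h−p) − e·p]·Δt with Δt = 2.
t = 2: p = 0.07900 + (+0.03041) = 0.10941
t = 4: p = 0.10941 + (+0.03907) = 0.14848
t = 6: p = 0.14848 + (+0.04769) = 0.19618
t = 8: p = 0.19618 + (+0.05442) = 0.25060

0.251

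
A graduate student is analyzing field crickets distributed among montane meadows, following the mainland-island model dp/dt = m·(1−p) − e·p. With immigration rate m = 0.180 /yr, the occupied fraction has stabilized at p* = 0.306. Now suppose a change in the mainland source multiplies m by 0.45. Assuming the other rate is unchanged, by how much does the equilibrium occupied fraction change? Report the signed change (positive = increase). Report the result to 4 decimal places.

Balance m(1−p*) = e·p* gives e = m(1−p*)/p* = 0.180×0.69400/0.30600 = 0.40824.
New p* = m/(m+e) = 0.08100/(0.08100+0.40824) = 0.16556.
Δp* = 0.16556 − 0.30600 = -0.14044.

-0.1404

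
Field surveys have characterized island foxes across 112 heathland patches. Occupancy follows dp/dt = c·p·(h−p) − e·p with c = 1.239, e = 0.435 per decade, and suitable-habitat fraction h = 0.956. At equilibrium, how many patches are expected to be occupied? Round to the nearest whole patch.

68

p* = h − e/c = 0.956 − 0.3511 = 0.6049.
Expected occupied patches = N × p* = 112 × 0.6049 = 67.75 ≈ 68.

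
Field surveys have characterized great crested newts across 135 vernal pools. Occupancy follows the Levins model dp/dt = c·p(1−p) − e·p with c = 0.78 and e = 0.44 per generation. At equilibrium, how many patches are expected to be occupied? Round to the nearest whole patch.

59

p* = 1 − e/c = 1 − 0.44/0.78 = 0.4359.
Expected occupied patches = N × p* = 135 × 0.4359 = 58.85 ≈ 59.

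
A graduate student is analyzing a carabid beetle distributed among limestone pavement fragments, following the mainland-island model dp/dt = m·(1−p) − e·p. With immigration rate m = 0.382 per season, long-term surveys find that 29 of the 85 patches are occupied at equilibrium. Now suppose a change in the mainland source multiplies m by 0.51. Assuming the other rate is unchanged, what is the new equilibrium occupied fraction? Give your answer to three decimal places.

Observed p* = 29/85 = 0.34118.
Balance m(1−p*) = e·p* gives e = m(1−p*)/p* = 0.382×0.65882/0.34118 = 0.73764.
New p* = m/(m+e) = 0.19482/(0.19482+0.73764) = 0.20893.

0.209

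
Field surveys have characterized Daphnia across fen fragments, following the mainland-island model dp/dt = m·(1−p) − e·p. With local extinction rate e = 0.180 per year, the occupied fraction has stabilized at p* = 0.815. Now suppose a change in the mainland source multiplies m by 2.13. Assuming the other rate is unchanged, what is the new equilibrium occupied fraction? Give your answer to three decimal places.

0.904

Balance m(1−p*) = e·p* gives m = e·p*/(1−p*) = 0.180×0.81500/0.18500 = 0.79297.
New p* = m/(m+e) = 1.68903/(1.68903+0.18000) = 0.90369.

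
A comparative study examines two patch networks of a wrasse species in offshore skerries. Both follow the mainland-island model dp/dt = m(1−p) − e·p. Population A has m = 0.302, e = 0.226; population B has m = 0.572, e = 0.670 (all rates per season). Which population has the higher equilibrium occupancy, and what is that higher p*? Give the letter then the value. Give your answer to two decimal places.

A, 0.57

A: p*_A = m/(m+e) = 0.302/0.5280 = 0.5720.
B: p*_B = 0.572/1.2420 = 0.4605.
A is higher at 0.5720.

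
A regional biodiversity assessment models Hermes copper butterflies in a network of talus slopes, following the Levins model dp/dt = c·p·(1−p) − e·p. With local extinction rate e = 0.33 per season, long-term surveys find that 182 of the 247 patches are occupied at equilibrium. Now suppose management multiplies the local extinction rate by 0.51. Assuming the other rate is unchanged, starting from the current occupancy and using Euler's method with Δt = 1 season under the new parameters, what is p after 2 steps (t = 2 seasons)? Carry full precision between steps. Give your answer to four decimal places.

Observed p* = 182/247 = 0.73684.
Balance c(1−p*) = e gives c = e/(1 − 0.73684) = 0.33/0.26316 = 1.25400.
Starting from p₀ = 0.73684; update p ← p + (dp/dt)·Δt with the new parameters.
step 1: Δp = +0.11915, p = 0.85599
step 2: Δp = +0.01052, p = 0.86651

0.8665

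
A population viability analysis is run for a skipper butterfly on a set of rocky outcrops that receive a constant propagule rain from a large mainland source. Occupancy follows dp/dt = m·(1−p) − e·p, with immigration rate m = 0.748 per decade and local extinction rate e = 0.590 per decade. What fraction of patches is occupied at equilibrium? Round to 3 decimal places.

0.559

At equilibrium the propagule rain into empty patches balances local extinction: m(1−p*) = e·p*.
p* = m/(m+e) = 0.748/(0.748+0.590) = 0.748/1.3380 = 0.5590.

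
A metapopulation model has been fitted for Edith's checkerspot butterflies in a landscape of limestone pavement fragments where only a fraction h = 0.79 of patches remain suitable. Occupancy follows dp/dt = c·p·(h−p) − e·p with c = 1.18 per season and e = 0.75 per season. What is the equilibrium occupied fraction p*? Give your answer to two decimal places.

0.15

Setting dp/dt = 0 and dividing by p* gives c·(h−p*) = e.
So p* = h − e/c = 0.79 − 0.75/1.18 = 0.79 − 0.6356 = 0.1544.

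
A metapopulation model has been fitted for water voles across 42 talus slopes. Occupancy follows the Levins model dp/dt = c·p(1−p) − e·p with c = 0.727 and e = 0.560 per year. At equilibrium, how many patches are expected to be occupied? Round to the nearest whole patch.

p* = 1 − e/c = 1 − 0.560/0.727 = 0.2297.
Expected occupied patches = N × p* = 42 × 0.2297 = 9.65 ≈ 10.

10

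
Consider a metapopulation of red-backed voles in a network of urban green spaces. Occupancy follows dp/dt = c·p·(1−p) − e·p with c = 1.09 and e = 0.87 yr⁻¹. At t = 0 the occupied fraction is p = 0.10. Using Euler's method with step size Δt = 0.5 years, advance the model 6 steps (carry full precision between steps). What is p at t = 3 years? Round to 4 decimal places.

Update rule: p ← p + [c·p·(1−p) − e·p]·Δt with Δt = 0.5.
  1  |  dp/dt·Δt = +0.005550  |  p_1 = 0.105550
  2  |  dp/dt·Δt = +0.005539  |  p_2 = 0.111089
  3  |  dp/dt·Δt = +0.005494  |  p_3 = 0.116583
  4  |  dp/dt·Δt = +0.005417  |  p_4 = 0.122000
  5  |  dp/dt·Δt = +0.005308  |  p_5 = 0.127308
  6  |  dp/dt·Δt = +0.005171  |  p_6 = 0.132479

0.1325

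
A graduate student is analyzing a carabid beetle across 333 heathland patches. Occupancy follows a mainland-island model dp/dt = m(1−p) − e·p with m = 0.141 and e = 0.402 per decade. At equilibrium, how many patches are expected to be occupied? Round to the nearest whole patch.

p* = m/(m+e) = 0.141/0.5430 = 0.2597.
Expected occupied patches = N × p* = 333 × 0.2597 = 86.47 ≈ 86.

86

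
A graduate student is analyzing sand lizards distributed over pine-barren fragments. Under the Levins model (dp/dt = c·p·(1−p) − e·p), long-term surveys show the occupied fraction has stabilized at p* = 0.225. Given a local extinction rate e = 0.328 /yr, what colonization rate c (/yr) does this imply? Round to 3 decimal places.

0.423

At equilibrium c(1−p*) = e, so c = e/(1−p*).
c = 0.328/(1 − 0.225) = 0.328/0.7750 = 0.4232.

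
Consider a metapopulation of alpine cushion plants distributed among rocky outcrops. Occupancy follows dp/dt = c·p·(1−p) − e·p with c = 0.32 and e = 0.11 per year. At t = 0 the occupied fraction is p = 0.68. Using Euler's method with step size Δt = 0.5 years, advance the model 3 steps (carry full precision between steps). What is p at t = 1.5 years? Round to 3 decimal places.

0.673

Update rule: p ← p + [c·p·(1−p) − e·p]·Δt with Δt = 0.5.
p: 0.68000 → 0.67742  (Δp = -0.00258)
p: 0.67742 → 0.67512  (Δp = -0.00229)
p: 0.67512 → 0.67308  (Δp = -0.00204)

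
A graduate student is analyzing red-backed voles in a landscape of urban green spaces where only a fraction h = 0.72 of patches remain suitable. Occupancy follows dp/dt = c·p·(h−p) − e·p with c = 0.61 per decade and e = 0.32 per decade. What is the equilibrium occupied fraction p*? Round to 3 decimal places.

Setting dp/dt = 0 and dividing by p* gives c·(h−p*) = e.
So p* = h − e/c = 0.72 − 0.32/0.61 = 0.72 − 0.5246 = 0.1954.

0.195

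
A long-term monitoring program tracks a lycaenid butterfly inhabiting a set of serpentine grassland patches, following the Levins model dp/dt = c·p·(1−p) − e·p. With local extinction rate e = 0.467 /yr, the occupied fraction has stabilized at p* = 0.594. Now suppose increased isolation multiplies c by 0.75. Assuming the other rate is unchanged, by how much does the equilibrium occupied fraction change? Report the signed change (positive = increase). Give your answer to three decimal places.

-0.135

Balance c(1−p*) = e gives c = e/(1 − 0.59400) = 0.467/0.40600 = 1.15025.
New p* = 1 − e/c = 1 − 0.46700/0.86269 = 0.45867.
Δp* = 0.45867 − 0.59400 = -0.13533.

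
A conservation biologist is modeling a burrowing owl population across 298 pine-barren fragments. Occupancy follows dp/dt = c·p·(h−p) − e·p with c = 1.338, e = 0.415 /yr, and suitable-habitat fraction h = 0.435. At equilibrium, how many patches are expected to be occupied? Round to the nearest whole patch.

37

p* = h − e/c = 0.435 − 0.3102 = 0.1248.
Expected occupied patches = N × p* = 298 × 0.1248 = 37.20 ≈ 37.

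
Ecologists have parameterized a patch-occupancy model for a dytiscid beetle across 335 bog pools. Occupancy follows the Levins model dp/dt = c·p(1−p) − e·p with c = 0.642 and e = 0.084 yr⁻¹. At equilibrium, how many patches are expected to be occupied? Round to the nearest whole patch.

p* = 1 − e/c = 1 − 0.084/0.642 = 0.8692.
Expected occupied patches = N × p* = 335 × 0.8692 = 291.17 ≈ 291.

291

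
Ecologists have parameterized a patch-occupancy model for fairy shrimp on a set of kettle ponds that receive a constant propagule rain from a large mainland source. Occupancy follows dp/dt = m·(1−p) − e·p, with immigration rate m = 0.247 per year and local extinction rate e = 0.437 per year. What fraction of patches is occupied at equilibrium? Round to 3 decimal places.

At equilibrium the propagule rain into empty patches balances local extinction: m(1−p*) = e·p*.
p* = m/(m+e) = 0.247/(0.247+0.437) = 0.247/0.6840 = 0.3611.

0.361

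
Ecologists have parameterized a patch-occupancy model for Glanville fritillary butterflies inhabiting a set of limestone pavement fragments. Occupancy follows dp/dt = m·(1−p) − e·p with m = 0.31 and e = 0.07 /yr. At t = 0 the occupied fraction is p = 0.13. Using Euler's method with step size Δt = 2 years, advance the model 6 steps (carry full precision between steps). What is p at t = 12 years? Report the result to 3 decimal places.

0.816

Update rule: p ← p + [m·(1−p) − e·p]·Δt with Δt = 2.
  1  |  dp/dt·Δt = +0.521200  |  p_1 = 0.651200
  2  |  dp/dt·Δt = +0.125088  |  p_2 = 0.776288
  3  |  dp/dt·Δt = +0.030021  |  p_3 = 0.806309
  4  |  dp/dt·Δt = +0.007205  |  p_4 = 0.813514
  5  |  dp/dt·Δt = +0.001729  |  p_5 = 0.815243
  6  |  dp/dt·Δt = +0.000415  |  p_6 = 0.815658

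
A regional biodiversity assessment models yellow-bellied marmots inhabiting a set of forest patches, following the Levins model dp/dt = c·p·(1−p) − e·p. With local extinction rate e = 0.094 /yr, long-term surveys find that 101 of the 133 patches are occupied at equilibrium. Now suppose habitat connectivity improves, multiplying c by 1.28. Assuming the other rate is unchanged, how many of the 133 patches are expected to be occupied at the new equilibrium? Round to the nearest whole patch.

108

Observed p* = 101/133 = 0.75940.
Balance c(1−p*) = e gives c = e/(1 − 0.75940) = 0.094/0.24060 = 0.39069.
New p* = 1 − e/c = 1 − 0.09400/0.50008 = 0.81203.
Expected occupied = 133 × 0.81203 = 108.00 ≈ 108.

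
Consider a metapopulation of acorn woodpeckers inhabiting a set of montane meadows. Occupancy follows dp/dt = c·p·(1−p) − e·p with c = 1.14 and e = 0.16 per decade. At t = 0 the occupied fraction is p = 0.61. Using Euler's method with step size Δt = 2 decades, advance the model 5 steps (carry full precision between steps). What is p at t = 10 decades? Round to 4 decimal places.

Update rule: p ← p + [c·p·(1−p) − e·p]·Δt with Δt = 2.
  1  |  dp/dt·Δt = +0.347212  |  p_1 = 0.957212
  2  |  dp/dt·Δt = -0.212925  |  p_2 = 0.744287
  3  |  dp/dt·Δt = +0.195767  |  p_3 = 0.940054
  4  |  dp/dt·Δt = -0.172333  |  p_4 = 0.767721
  5  |  dp/dt·Δt = +0.160912  |  p_5 = 0.928633

0.9286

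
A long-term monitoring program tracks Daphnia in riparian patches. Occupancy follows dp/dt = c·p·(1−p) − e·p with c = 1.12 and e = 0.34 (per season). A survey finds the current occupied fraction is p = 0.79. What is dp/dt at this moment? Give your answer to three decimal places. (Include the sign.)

-0.083

Colonization term: c·p·(1−p) = 1.12×0.79×0.2100 = 0.18581.
Extinction term: e·p = 0.26860.
dp/dt = 0.18581 − 0.26860 = -0.08279.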